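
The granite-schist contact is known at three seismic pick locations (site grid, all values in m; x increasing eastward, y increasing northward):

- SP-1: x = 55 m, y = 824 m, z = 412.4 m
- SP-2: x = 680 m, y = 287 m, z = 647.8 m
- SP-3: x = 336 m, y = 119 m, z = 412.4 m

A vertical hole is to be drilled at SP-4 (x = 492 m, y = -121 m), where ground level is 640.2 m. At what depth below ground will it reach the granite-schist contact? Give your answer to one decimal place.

193.2 m

Two edge vectors: SP-1→SP-2 = (625, -537, 235.4), SP-1→SP-3 = (281, -705, 0).
Normal n = (SP-1→SP-2) × (SP-1→SP-3) = (165957, 66147.4, -289728).
So ∂z/∂x = −n_x/n_z = 0.57280 and ∂z/∂y = −n_y/n_z = 0.22831.
Intercept c from SP-1: 412.4 − 31.50 − 188.13 = 192.77.
At (492, -121): z_contact = 281.82 − 27.63 + 192.77 = 446.96 m.
Depth below ground = 640.2 − 446.96 = 193.2 m.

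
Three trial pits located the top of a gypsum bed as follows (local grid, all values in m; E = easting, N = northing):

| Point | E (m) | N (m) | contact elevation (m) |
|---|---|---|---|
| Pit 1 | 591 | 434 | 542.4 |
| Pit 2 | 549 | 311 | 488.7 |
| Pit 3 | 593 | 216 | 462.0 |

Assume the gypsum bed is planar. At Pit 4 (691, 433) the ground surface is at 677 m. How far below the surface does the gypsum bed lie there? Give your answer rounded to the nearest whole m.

116 m

Two edge vectors: Pit 1→Pit 2 = (-42, -123, -53.7), Pit 1→Pit 3 = (2, -218, -80.4).
Normal n = (Pit 1→Pit 2) × (Pit 1→Pit 3) = (-1817.4, -3484.2, 9402).
So ∂z/∂E = −n_x/n_z = 0.19330 and ∂z/∂N = −n_y/n_z = 0.37058.
Intercept c from Pit 1: 542.4 − 114.24 − 160.83 = 267.33.
At (691, 433): z_contact = 133.6 + 160.5 + 267.33 = 561.4 m.
Depth below ground = 677 − 561.4 = 116 m.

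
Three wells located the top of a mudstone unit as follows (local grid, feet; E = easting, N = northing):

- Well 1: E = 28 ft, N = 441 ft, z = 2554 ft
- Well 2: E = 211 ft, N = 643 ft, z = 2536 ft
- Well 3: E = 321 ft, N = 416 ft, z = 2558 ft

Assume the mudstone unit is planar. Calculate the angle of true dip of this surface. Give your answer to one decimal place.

Let the plane be z = a·E + b·N + c.
Well 2−Well 1: 183a + 202b = −18;  Well 3−Well 1: 293a − 25b = 4.
Solving gives a = 0.00561, b = −0.09420.
Gradient magnitude |∇z| = √(a² + b²) = √(0.00003 + 0.00887) = 0.09436.
True dip = arctan(0.09436) = 5.4°, dipping toward N (azimuth ≈ 357°).

5.4°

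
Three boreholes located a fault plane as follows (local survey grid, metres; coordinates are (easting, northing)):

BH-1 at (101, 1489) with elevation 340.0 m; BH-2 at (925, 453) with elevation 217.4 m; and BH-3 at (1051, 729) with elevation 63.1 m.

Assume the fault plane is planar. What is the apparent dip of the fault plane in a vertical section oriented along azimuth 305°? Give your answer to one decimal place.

Two edge vectors: BH-1→BH-2 = (824, -1036, -122.6), BH-1→BH-3 = (950, -760, -276.9).
Normal n = (BH-1→BH-2) × (BH-1→BH-3) = (193692.4, 111695.6, 357960).
So ∂z/∂E = −n_x/n_z = −0.54110 and ∂z/∂N = −n_y/n_z = −0.31203.
Unit vector along 305° is (sin 305°, cos 305°) = (-0.8192, 0.5736).
Slope in that direction = a·(-0.8192) + b·(0.5736) = 0.26427.
Apparent dip = arctan|0.26427| = 14.8° (true dip is 32.0°, so apparent ≤ true as expected).

14.8°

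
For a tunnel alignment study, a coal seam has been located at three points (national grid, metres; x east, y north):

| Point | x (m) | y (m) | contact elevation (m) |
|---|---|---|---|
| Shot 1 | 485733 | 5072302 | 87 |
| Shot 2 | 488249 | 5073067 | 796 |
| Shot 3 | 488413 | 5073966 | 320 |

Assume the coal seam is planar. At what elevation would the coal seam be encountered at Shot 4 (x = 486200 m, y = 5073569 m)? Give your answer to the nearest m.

-473 m

Two edge vectors: Shot 1→Shot 2 = (2516, 765, 709), Shot 1→Shot 3 = (2680, 1664, 233).
Normal n = (Shot 1→Shot 2) × (Shot 1→Shot 3) = (-1001531, 1313892, 2136424).
So ∂z/∂x = −n_x/n_z = 0.46878850 and ∂z/∂y = −n_y/n_z = −0.61499590.
Intercept c from Shot 1: 87 − 227706.04 + 3119444.93 = 2891825.89.
At (486200, 5073569): z = 227925.0 − 3120224.1 + 2891825.89 = -473.3 m.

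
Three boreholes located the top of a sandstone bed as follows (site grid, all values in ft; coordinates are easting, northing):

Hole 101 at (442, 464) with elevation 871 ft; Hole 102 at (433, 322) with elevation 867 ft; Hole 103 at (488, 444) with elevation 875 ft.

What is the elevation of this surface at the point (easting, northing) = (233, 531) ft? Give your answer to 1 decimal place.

852.3 ft

Let the plane be z = a·easting + b·northing + c.
Hole 102−Hole 101: −9a − 142b = −4;  Hole 103−Hole 101: 46a − 20b = 4.
Solving gives a = 0.09654, b = 0.02205.
Then c = 871 − a·442 − b·464 = 818.10.
At (233, 531): z = 22.5 + 11.7 + 818.10 = 852.3 ft.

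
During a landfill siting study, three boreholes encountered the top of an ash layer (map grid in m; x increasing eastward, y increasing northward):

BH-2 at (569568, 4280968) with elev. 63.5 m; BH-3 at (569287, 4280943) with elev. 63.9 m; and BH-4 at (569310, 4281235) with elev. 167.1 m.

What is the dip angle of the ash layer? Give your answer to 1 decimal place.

Two edge vectors: BH-2→BH-3 = (-281, -25, 0.4), BH-2→BH-4 = (-258, 267, 103.6).
Normal n = (BH-2→BH-3) × (BH-2→BH-4) = (-2696.8, 29008.4, -81477).
So ∂z/∂x = −n_x/n_z = −0.03310 and ∂z/∂y = −n_y/n_z = 0.35603.
Gradient magnitude |∇z| = √(a² + b²) = √(0.00110 + 0.12676) = 0.35757.
True dip = arctan(0.35757) = 19.7°, dipping toward S (azimuth ≈ 175°).

19.7°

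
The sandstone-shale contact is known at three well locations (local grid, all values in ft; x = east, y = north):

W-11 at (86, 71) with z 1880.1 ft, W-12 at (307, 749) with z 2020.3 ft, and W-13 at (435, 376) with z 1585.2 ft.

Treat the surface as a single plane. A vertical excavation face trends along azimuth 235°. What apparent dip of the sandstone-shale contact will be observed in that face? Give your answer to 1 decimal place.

38.2°

Let the plane be z = a·x + b·y + c.
W-12−W-11: 221a + 678b = 140.2;  W-13−W-11: 349a + 305b = −294.9.
Solving gives a = −1.43427, b = 0.67430.
Unit vector along 235° is (sin 235°, cos 235°) = (-0.8192, -0.5736).
Slope in that direction = a·(-0.8192) + b·(-0.5736) = 0.78813.
Apparent dip = arctan|0.78813| = 38.2° (true dip is 57.7°, so apparent ≤ true as expected).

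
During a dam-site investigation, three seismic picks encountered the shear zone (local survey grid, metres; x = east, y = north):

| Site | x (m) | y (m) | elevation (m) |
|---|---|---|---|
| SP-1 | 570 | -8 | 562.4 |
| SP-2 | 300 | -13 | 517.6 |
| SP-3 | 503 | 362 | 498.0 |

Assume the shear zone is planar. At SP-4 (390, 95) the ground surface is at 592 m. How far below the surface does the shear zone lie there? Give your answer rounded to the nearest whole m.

75 m

Let the plane be z = a·x + b·y + c.
SP-2−SP-1: −270a − 5b = −44.8;  SP-3−SP-1: −67a + 370b = −64.4.
Solving gives a = 0.16858, b = −0.14353.
Then c = 562.4 − a·570 − b·-8 = 465.16.
At (390, 95): z_contact = 65.7 − 13.6 + 465.16 = 517.3 m.
Depth below ground = 592 − 517.3 = 75 m.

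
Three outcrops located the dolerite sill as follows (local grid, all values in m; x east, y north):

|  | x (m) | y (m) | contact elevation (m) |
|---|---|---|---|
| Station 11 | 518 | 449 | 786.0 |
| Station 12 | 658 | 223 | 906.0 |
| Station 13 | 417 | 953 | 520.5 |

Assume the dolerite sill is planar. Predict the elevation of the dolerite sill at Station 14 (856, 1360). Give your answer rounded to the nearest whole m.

311 m

Two edge vectors: Station 11→Station 12 = (140, -226, 120), Station 11→Station 13 = (-101, 504, -265.5).
Normal n = (Station 11→Station 12) × (Station 11→Station 13) = (-477, 25050, 47734).
So ∂z/∂x = −n_x/n_z = 0.00999 and ∂z/∂y = −n_y/n_z = −0.52478.
Intercept c from Station 11: 786 − 5.18 + 235.63 = 1016.45.
At (856, 1360): z = 8.6 − 713.7 + 1016.45 = 311.3 m.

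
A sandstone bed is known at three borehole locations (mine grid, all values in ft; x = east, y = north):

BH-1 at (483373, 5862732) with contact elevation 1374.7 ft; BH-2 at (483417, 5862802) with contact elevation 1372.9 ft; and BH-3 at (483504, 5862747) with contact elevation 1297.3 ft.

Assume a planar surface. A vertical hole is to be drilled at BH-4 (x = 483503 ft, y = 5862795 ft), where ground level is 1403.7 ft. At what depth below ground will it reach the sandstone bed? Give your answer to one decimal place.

Let the plane be z = a·x + b·y + c.
BH-2−BH-1: 44a + 70b = −1.8;  BH-3−BH-1: 131a + 15b = −77.4.
Solving gives a = −0.633490012, b = 0.372479436.
Then c = 1374.7 − a·483373 − b·5862732 = −1876160.44.
At (483503, 5862795): z_contact = −306294.32 + 2183770.57 − 1876160.44 = 1315.81 ft.
Depth below ground = 1403.7 − 1315.81 = 87.9 ft.

87.9 ft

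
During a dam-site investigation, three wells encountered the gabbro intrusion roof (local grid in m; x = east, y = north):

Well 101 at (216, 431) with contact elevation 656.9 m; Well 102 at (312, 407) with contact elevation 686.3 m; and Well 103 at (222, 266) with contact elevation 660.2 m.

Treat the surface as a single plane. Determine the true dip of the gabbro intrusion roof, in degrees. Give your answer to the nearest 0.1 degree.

Two edge vectors: Well 101→Well 102 = (96, -24, 29.4), Well 101→Well 103 = (6, -165, 3.3).
Normal n = (Well 101→Well 102) × (Well 101→Well 103) = (4771.8, -140.4, -15696).
So ∂z/∂x = −n_x/n_z = 0.30401 and ∂z/∂y = −n_y/n_z = −0.00894.
Gradient magnitude |∇z| = √(a² + b²) = √(0.09242 + 0.00008) = 0.30415.
True dip = arctan(0.30415) = 16.9°, dipping toward W (azimuth ≈ 272°).

16.9°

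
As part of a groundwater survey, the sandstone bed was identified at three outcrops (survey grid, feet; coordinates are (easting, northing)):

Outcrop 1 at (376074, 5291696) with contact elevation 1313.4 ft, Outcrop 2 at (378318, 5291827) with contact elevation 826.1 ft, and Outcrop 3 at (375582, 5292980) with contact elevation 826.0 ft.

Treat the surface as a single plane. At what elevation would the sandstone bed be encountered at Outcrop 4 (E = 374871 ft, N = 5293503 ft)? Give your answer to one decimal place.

724.9 ft

Let the plane be z = a·E + b·N + c.
Outcrop 2−Outcrop 1: 2244a + 131b = −487.3;  Outcrop 3−Outcrop 1: −492a + 1284b = −487.4.
Solving gives a = −0.190730436, b = −0.452678641.
Then c = 1313.4 − a·376074 − b·5291696 = 2468479.91.
At (374871, 5293503): z = −71499.3 − 2396255.7 + 2468479.91 = 724.9 ft.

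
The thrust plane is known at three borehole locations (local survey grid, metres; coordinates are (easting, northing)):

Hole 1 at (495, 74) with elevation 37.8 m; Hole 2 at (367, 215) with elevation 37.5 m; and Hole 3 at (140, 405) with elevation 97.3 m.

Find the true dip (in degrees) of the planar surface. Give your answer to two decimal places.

56.18°

Two edge vectors: Hole 1→Hole 2 = (-128, 141, -0.3), Hole 1→Hole 3 = (-355, 331, 59.5).
Normal n = (Hole 1→Hole 2) × (Hole 1→Hole 3) = (8488.8, 7722.5, 7687).
So ∂z/∂E = −n_x/n_z = −1.10431 and ∂z/∂N = −n_y/n_z = −1.00462.
Gradient magnitude |∇z| = √(a² + b²) = √(1.21949 + 1.00926) = 1.49290.
True dip = arctan(1.49290) = 56.18°, dipping toward NE (azimuth ≈ 048°).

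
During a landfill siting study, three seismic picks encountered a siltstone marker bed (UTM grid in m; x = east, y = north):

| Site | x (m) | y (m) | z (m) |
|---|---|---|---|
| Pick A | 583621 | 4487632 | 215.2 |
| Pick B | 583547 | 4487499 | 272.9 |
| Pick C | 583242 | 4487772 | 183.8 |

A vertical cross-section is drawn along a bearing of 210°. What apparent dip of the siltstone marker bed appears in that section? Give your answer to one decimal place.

Two edge vectors: Pick A→Pick B = (-74, -133, 57.7), Pick A→Pick C = (-379, 140, -31.4).
Normal n = (Pick A→Pick B) × (Pick A→Pick C) = (-3901.8, -24191.9, -60767).
So ∂z/∂x = −n_x/n_z = −0.06421 and ∂z/∂y = −n_y/n_z = −0.39811.
Unit vector along 210° is (sin 210°, cos 210°) = (-0.5000, -0.8660).
Slope in that direction = a·(-0.5000) + b·(-0.8660) = 0.37688.
Apparent dip = arctan|0.37688| = 20.7° (true dip is 22.0°, so apparent ≤ true as expected).

20.7°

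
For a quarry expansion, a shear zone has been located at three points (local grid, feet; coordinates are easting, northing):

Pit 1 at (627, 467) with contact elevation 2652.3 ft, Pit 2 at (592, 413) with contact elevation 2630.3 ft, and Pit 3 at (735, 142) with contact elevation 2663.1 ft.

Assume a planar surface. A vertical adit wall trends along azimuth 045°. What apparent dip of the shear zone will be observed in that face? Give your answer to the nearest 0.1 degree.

Let the plane be z = a·easting + b·northing + c.
Pit 2−Pit 1: −35a − 54b = −22;  Pit 3−Pit 1: 108a − 325b = 10.8.
Solving gives a = 0.44942, b = 0.11612.
Unit vector along 045° is (sin 45°, cos 45°) = (0.7071, 0.7071).
Slope in that direction = a·(0.7071) + b·(0.7071) = 0.39990.
Apparent dip = arctan|0.39990| = 21.8° (true dip is 24.9°, so apparent ≤ true as expected).

21.8°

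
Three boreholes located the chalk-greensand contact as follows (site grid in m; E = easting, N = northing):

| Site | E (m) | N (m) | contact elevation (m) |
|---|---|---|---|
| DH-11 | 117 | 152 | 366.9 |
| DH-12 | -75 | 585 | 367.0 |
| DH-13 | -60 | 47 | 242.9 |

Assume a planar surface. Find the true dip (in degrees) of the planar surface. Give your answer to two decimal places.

31.25°

Let the plane be z = a·E + b·N + c.
DH-12−DH-11: −192a + 433b = 0.1;  DH-13−DH-11: −177a − 105b = −124.
Solving gives a = 0.55456, b = 0.24613.
Gradient magnitude |∇z| = √(a² + b²) = √(0.30753 + 0.06058) = 0.60672.
True dip = arctan(0.60672) = 31.25°, dipping toward WSW (azimuth ≈ 246°).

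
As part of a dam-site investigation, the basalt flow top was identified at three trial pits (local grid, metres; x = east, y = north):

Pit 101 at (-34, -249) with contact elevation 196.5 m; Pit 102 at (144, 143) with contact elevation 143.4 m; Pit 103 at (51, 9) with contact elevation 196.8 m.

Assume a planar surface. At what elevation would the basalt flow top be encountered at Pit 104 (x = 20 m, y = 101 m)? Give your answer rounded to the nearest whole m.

Two edge vectors: Pit 101→Pit 102 = (178, 392, -53.1), Pit 101→Pit 103 = (85, 258, 0.3).
Normal n = (Pit 101→Pit 102) × (Pit 101→Pit 103) = (13817.4, -4566.9, 12604).
So ∂z/∂x = −n_x/n_z = −1.09627 and ∂z/∂y = −n_y/n_z = 0.36234.
Intercept c from Pit 101: 196.5 − 37.27 + 90.22 = 249.45.
At (20, 101): z = −21.9 + 36.6 + 249.45 = 264.1 m.

264 m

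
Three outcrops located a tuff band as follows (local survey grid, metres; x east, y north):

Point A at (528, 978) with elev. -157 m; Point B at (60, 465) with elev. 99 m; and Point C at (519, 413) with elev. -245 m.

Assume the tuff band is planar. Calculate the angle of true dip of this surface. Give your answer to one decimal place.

Two edge vectors: Point A→Point B = (-468, -513, 256), Point A→Point C = (-9, -565, -88).
Normal n = (Point A→Point B) × (Point A→Point C) = (189784, -43488, 259803).
So ∂z/∂x = −n_x/n_z = −0.73049 and ∂z/∂y = −n_y/n_z = 0.16739.
Gradient magnitude |∇z| = √(a² + b²) = √(0.53362 + 0.02802) = 0.74942.
True dip = arctan(0.74942) = 36.8°, dipping toward ESE (azimuth ≈ 103°).

36.8°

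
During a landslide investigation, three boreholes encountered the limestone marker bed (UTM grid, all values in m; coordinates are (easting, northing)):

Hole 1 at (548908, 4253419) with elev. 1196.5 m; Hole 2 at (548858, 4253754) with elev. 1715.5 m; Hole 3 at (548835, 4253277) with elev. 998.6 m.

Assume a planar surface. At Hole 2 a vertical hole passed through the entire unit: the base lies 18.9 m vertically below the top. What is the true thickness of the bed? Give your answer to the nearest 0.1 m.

10.3 m

Let the plane be z = a·E + b·N + c.
Hole 2−Hole 1: −50a + 335b = 519;  Hole 3−Hole 1: −73a − 142b = −197.9.
Solving gives a = −0.23456, b = 1.51424.
|∇z| = √(a²+b²) = 1.53230, so dip δ = arctan(1.53230) = 56.87°.
True thickness = vertical thickness × cos δ = 18.9 × cos 56.87° = 10.3 m.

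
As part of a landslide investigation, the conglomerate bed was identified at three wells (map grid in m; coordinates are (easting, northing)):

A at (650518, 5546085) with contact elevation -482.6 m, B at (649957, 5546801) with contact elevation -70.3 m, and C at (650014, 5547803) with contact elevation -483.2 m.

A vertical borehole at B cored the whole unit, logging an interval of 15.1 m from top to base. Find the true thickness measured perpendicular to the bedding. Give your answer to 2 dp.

Let the plane be z = a·E + b·N + c.
B−A: −561a + 716b = 412.3;  C−A: −504a + 1718b = −0.6.
Solving gives a = −1.17552, b = −0.34520.
|∇z| = √(a²+b²) = 1.22516, so dip δ = arctan(1.22516) = 50.78°.
True thickness = vertical thickness × cos δ = 15.1 × cos 50.78° = 9.55 m.

9.55 m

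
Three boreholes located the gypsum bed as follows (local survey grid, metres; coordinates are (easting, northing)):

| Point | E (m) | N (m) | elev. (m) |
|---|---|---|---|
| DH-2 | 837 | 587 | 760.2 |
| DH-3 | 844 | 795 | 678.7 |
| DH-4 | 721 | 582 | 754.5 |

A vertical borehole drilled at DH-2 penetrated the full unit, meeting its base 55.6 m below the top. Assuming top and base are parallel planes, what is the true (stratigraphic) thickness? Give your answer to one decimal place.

Let the plane be z = a·E + b·N + c.
DH-3−DH-2: 7a + 208b = −81.5;  DH-4−DH-2: −116a − 5b = −5.7.
Solving gives a = 0.06612, b = −0.39405.
|∇z| = √(a²+b²) = 0.39956, so dip δ = arctan(0.39956) = 21.78°.
True thickness = vertical thickness × cos δ = 55.6 × cos 21.78° = 51.6 m.

51.6 m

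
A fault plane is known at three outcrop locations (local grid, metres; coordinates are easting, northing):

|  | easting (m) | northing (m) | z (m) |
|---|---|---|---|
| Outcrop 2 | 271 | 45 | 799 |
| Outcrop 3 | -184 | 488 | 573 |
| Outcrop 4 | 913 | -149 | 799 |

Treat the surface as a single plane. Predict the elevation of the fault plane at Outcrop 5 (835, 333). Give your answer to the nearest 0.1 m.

Two edge vectors: Outcrop 2→Outcrop 3 = (-455, 443, -226), Outcrop 2→Outcrop 4 = (642, -194, 0).
Normal n = (Outcrop 2→Outcrop 3) × (Outcrop 2→Outcrop 4) = (-43844, -145092, -196136).
So ∂z/∂easting = −n_x/n_z = −0.22354 and ∂z/∂northing = −n_y/n_z = −0.73975.
Intercept c from Outcrop 2: 799 + 60.58 + 33.29 = 892.87.
At (835, 333): z = −186.7 − 246.3 + 892.87 = 459.9 m.

459.9 m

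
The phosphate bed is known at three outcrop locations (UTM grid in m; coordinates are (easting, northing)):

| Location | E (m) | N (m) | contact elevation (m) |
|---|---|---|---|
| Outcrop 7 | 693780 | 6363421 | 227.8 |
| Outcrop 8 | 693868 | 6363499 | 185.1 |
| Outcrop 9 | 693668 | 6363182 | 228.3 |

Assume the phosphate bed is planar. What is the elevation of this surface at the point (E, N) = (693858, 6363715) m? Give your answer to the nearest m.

277 m

Two edge vectors: Outcrop 7→Outcrop 8 = (88, 78, -42.7), Outcrop 7→Outcrop 9 = (-112, -239, 0.5).
Normal n = (Outcrop 7→Outcrop 8) × (Outcrop 7→Outcrop 9) = (-10166.3, 4738.4, -12296).
So ∂z/∂E = −n_x/n_z = −0.82679733 and ∂z/∂N = −n_y/n_z = 0.38536109.
Intercept c from Outcrop 7: 227.8 + 573615.45 − 2452214.87 = −1878371.62.
At (693858, 6363715): z = −573679.9 + 2452328.2 − 1878371.62 = 276.6 m.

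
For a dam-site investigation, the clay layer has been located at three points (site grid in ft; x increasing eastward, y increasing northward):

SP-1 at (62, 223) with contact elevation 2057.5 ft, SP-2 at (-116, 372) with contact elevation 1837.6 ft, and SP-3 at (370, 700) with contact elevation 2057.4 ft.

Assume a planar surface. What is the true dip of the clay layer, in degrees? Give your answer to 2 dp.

Let the plane be z = a·x + b·y + c.
SP-2−SP-1: −178a + 149b = −219.9;  SP-3−SP-1: 308a + 477b = −0.1.
Solving gives a = 0.80183, b = −0.51795.
Gradient magnitude |∇z| = √(a² + b²) = √(0.64293 + 0.26827) = 0.95457.
True dip = arctan(0.95457) = 43.67°, dipping toward WNW (azimuth ≈ 303°).

43.67°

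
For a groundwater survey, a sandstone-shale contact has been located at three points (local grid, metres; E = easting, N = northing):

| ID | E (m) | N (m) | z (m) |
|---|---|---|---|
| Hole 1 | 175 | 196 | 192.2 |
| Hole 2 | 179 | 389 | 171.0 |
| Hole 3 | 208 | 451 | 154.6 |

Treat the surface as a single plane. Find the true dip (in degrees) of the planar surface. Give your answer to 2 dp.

Two edge vectors: Hole 1→Hole 2 = (4, 193, -21.2), Hole 1→Hole 3 = (33, 255, -37.6).
Normal n = (Hole 1→Hole 2) × (Hole 1→Hole 3) = (-1850.8, -549.2, -5349).
So ∂z/∂E = −n_x/n_z = −0.34601 and ∂z/∂N = −n_y/n_z = −0.10267.
Gradient magnitude |∇z| = √(a² + b²) = √(0.11972 + 0.01054) = 0.36092.
True dip = arctan(0.36092) = 19.85°, dipping toward ENE (azimuth ≈ 073°).

19.85°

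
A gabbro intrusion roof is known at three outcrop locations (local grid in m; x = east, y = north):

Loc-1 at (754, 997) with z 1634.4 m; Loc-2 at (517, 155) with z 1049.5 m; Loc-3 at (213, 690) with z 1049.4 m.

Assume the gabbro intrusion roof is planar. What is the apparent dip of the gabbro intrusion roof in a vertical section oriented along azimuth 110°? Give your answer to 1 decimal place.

Let the plane be z = a·x + b·y + c.
Loc-2−Loc-1: −237a − 842b = −584.9;  Loc-3−Loc-1: −541a − 307b = −585.
Solving gives a = 0.81775, b = 0.46448.
Unit vector along 110° is (sin 110°, cos 110°) = (0.9397, -0.3420).
Slope in that direction = a·(0.9397) + b·(-0.3420) = 0.60958.
Apparent dip = arctan|0.60958| = 31.4° (true dip is 43.2°, so apparent ≤ true as expected).

31.4°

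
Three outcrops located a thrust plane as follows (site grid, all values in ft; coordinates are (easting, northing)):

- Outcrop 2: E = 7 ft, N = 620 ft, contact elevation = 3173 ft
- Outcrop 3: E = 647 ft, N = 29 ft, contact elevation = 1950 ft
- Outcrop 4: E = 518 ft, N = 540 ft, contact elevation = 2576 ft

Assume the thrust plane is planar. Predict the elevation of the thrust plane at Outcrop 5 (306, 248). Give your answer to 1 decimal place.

Two edge vectors: Outcrop 2→Outcrop 3 = (640, -591, -1223), Outcrop 2→Outcrop 4 = (511, -80, -597).
Normal n = (Outcrop 2→Outcrop 3) × (Outcrop 2→Outcrop 4) = (254987, -242873, 250801).
So ∂z/∂E = −n_x/n_z = −1.01669 and ∂z/∂N = −n_y/n_z = 0.96839.
Intercept c from Outcrop 2: 3173 + 7.12 − 600.40 = 2579.72.
At (306, 248): z = −311.1 + 240.2 + 2579.72 = 2508.8 ft.

2508.8 ft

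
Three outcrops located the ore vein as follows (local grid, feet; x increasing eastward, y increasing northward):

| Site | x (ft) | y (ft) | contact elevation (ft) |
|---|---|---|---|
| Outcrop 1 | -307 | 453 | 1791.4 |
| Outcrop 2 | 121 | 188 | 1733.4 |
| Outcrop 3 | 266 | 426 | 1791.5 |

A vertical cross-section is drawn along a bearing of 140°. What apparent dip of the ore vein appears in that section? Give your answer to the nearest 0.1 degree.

Let the plane be z = a·x + b·y + c.
Outcrop 2−Outcrop 1: 428a − 265b = −58;  Outcrop 3−Outcrop 1: 573a − 27b = 0.1.
Solving gives a = 0.01135, b = 0.23720.
Unit vector along 140° is (sin 140°, cos 140°) = (0.6428, -0.7660).
Slope in that direction = a·(0.6428) + b·(-0.7660) = −0.17441.
Apparent dip = arctan|0.17441| = 9.9° (true dip is 13.4°, so apparent ≤ true as expected).

9.9°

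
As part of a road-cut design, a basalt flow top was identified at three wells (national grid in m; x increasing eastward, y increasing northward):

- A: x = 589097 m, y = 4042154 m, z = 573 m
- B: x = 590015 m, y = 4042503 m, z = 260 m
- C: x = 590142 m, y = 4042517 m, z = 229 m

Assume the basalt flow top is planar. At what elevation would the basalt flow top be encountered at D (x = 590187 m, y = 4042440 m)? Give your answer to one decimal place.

Two edge vectors: A→B = (918, 349, -313), A→C = (1045, 363, -344).
Normal n = (A→B) × (A→C) = (-6437, -11293, -31471).
So ∂z/∂x = −n_x/n_z = −0.204537511 and ∂z/∂y = −n_y/n_z = −0.358838296.
Intercept c from A: 573 + 120492.43 + 1450479.65 = 1571545.09.
At (590187, 4042440): z = −120715.4 − 1450582.3 + 1571545.09 = 247.4 m.

247.4 m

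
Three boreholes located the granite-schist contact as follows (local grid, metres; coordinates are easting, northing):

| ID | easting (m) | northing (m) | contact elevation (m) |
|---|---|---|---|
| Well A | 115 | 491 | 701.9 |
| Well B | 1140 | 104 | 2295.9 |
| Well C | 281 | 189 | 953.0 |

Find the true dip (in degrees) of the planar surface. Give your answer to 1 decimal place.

Let the plane be z = a·easting + b·northing + c.
Well B−Well A: 1025a − 387b = 1594;  Well C−Well A: 166a − 302b = 251.1.
Solving gives a = 1.56624, b = 0.02946.
Gradient magnitude |∇z| = √(a² + b²) = √(2.45312 + 0.00087) = 1.56652.
True dip = arctan(1.56652) = 57.4°, dipping toward W (azimuth ≈ 269°).

57.4°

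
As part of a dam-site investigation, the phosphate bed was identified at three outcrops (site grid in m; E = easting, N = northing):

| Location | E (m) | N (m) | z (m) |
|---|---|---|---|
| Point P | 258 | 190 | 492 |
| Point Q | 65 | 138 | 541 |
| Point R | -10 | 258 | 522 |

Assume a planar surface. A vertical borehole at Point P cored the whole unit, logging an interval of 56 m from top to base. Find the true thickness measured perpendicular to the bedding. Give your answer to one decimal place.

53.2 m

Let the plane be z = a·E + b·N + c.
Point Q−Point P: −193a − 52b = 49;  Point R−Point P: −268a + 68b = 30.
Solving gives a = −0.18078, b = −0.27132.
|∇z| = √(a²+b²) = 0.32603, so dip δ = arctan(0.32603) = 18.06°.
True thickness = vertical thickness × cos δ = 56 × cos 18.06° = 53.2 m.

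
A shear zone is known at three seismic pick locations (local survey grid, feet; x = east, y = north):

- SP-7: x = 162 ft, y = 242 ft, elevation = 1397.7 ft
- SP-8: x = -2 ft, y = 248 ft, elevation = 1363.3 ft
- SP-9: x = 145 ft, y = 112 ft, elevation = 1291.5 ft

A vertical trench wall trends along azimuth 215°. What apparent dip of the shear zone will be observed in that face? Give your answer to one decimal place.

Let the plane be z = a·x + b·y + c.
SP-8−SP-7: −164a + 6b = −34.4;  SP-9−SP-7: −17a − 130b = −106.2.
Solving gives a = 0.23850, b = 0.78573.
Unit vector along 215° is (sin 215°, cos 215°) = (-0.5736, -0.8192).
Slope in that direction = a·(-0.5736) + b·(-0.8192) = −0.78044.
Apparent dip = arctan|0.78044| = 38.0° (true dip is 39.4°, so apparent ≤ true as expected).

38.0°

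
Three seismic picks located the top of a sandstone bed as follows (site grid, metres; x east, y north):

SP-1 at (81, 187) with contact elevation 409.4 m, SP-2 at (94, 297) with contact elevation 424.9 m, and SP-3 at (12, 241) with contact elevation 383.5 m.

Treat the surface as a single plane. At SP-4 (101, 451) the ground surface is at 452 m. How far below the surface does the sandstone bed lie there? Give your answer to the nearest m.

Let the plane be z = a·x + b·y + c.
SP-2−SP-1: 13a + 110b = 15.5;  SP-3−SP-1: −69a + 54b = −25.9.
Solving gives a = 0.44452, b = 0.08837.
Then c = 409.4 − a·81 − b·187 = 356.87.
At (101, 451): z_contact = 44.9 + 39.9 + 356.87 = 441.6 m.
Depth below ground = 452 − 441.6 = 10 m.

10 m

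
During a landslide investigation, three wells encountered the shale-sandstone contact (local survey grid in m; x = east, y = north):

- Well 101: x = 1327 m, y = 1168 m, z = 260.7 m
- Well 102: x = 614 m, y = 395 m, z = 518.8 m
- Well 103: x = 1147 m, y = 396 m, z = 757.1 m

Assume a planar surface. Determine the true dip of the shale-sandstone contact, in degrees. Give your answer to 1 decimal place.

41.1°

Two edge vectors: Well 101→Well 102 = (-713, -773, 258.1), Well 101→Well 103 = (-180, -772, 496.4).
Normal n = (Well 101→Well 102) × (Well 101→Well 103) = (-184464, 307475.2, 411296).
So ∂z/∂x = −n_x/n_z = 0.44849 and ∂z/∂y = −n_y/n_z = −0.74758.
Gradient magnitude |∇z| = √(a² + b²) = √(0.20115 + 0.55887) = 0.87179.
True dip = arctan(0.87179) = 41.1°, dipping toward NNW (azimuth ≈ 329°).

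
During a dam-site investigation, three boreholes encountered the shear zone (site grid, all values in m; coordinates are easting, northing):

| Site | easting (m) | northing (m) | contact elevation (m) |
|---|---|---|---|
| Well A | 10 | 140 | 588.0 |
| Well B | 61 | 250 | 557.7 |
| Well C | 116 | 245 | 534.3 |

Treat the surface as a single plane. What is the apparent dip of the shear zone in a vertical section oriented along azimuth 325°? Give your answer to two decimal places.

Let the plane be z = a·easting + b·northing + c.
Well B−Well A: 51a + 110b = −30.3;  Well C−Well A: 106a + 105b = −53.7.
Solving gives a = −0.43228, b = −0.07504.
Unit vector along 325° is (sin 325°, cos 325°) = (-0.5736, 0.8192).
Slope in that direction = a·(-0.5736) + b·(0.8192) = 0.18648.
Apparent dip = arctan|0.18648| = 10.56° (true dip is 23.7°, so apparent ≤ true as expected).

10.56°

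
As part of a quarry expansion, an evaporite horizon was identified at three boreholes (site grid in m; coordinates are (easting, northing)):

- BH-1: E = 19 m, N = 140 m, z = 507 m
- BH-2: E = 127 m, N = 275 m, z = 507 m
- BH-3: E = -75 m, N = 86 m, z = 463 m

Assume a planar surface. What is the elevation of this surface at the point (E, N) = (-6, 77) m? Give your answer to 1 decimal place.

529.0 m

Let the plane be z = a·E + b·N + c.
BH-2−BH-1: 108a + 135b = 0;  BH-3−BH-1: −94a − 54b = −44.
Solving gives a = 0.86614, b = −0.69291.
Then c = 507 − a·19 − b·140 = 587.55.
At (-6, 77): z = −5.2 − 53.4 + 587.55 = 529.0 m.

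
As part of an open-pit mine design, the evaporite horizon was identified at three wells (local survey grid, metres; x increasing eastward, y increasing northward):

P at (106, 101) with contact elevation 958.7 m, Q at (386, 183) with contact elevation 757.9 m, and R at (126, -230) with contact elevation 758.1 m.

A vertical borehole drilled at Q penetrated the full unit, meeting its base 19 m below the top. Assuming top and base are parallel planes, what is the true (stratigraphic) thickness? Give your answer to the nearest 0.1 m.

Let the plane be z = a·x + b·y + c.
Q−P: 280a + 82b = −200.8;  R−P: 20a − 331b = −200.6.
Solving gives a = −0.87907, b = 0.55293.
|∇z| = √(a²+b²) = 1.03851, so dip δ = arctan(1.03851) = 46.08°.
True thickness = vertical thickness × cos δ = 19 × cos 46.08° = 13.2 m.

13.2 m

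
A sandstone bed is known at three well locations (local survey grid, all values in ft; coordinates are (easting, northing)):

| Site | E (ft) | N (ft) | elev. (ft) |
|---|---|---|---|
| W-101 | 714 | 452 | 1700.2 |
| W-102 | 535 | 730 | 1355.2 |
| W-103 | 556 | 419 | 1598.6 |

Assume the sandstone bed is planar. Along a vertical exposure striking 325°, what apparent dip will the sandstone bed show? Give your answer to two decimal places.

Two edge vectors: W-101→W-102 = (-179, 278, -345), W-101→W-103 = (-158, -33, -101.6).
Normal n = (W-101→W-102) × (W-101→W-103) = (-39629.8, 36323.6, 49831).
So ∂z/∂E = −n_x/n_z = 0.79528 and ∂z/∂N = −n_y/n_z = −0.72894.
Unit vector along 325° is (sin 325°, cos 325°) = (-0.5736, 0.8192).
Slope in that direction = a·(-0.5736) + b·(0.8192) = −1.05327.
Apparent dip = arctan|1.05327| = 46.49° (true dip is 47.2°, so apparent ≤ true as expected).

46.49°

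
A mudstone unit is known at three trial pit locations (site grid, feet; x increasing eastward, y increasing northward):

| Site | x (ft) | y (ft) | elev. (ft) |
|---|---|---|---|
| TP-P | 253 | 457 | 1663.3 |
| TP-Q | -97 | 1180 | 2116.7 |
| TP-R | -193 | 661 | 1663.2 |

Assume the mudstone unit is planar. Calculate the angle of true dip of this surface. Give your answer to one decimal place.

Two edge vectors: TP-P→TP-Q = (-350, 723, 453.4), TP-P→TP-R = (-446, 204, -0.1).
Normal n = (TP-P→TP-Q) × (TP-P→TP-R) = (-92565.9, -202251.4, 251058).
So ∂z/∂x = −n_x/n_z = 0.36870 and ∂z/∂y = −n_y/n_z = 0.80560.
Gradient magnitude |∇z| = √(a² + b²) = √(0.13594 + 0.64899) = 0.88596.
True dip = arctan(0.88596) = 41.5°, dipping toward SSW (azimuth ≈ 205°).

41.5°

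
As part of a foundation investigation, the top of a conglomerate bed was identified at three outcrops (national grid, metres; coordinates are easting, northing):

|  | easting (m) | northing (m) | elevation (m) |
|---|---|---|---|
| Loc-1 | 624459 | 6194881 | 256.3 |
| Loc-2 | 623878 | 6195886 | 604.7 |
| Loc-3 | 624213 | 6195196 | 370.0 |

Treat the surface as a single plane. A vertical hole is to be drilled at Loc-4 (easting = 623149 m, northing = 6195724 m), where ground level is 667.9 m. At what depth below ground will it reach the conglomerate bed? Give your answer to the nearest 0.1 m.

61.4 m

Two edge vectors: Loc-1→Loc-2 = (-581, 1005, 348.4), Loc-1→Loc-3 = (-246, 315, 113.7).
Normal n = (Loc-1→Loc-2) × (Loc-1→Loc-3) = (4522.5, -19646.7, 64215).
So ∂z/∂easting = −n_x/n_z = −0.070427470 and ∂z/∂northing = −n_y/n_z = 0.305951880.
Intercept c from Loc-1: 256.3 + 43979.07 − 1895335.49 = −1851100.12.
At (623149, 6195724): z_contact = −43886.81 + 1895593.41 − 1851100.12 = 606.48 m.
Depth below ground = 667.9 − 606.48 = 61.4 m.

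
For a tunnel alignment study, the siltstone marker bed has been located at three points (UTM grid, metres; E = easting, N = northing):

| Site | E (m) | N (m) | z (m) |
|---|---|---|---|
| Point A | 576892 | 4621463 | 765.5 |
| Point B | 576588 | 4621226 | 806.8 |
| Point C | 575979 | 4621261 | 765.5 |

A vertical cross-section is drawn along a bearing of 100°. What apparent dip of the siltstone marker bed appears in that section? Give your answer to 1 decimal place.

Let the plane be z = a·E + b·N + c.
Point B−Point A: −304a − 237b = 41.3;  Point C−Point A: −913a − 202b = 0.
Solving gives a = 0.05383, b = −0.24331.
Unit vector along 100° is (sin 100°, cos 100°) = (0.9848, -0.1736).
Slope in that direction = a·(0.9848) + b·(-0.1736) = 0.09527.
Apparent dip = arctan|0.09527| = 5.4° (true dip is 14.0°, so apparent ≤ true as expected).

5.4°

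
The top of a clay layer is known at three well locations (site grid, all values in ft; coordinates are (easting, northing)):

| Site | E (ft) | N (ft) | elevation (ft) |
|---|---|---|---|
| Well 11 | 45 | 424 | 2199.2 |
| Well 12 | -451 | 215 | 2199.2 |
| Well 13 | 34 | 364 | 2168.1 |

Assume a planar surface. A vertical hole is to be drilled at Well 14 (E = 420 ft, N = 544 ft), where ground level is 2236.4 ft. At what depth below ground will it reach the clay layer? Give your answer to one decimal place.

58.6 ft

Let the plane be z = a·E + b·N + c.
Well 12−Well 11: −496a − 209b = 0;  Well 13−Well 11: −11a − 60b = −31.1.
Solving gives a = −0.23670, b = 0.56173.
Then c = 2199.2 − a·45 − b·424 = 1971.68.
At (420, 544): z_contact = −99.41 + 305.58 + 1971.68 = 2177.85 ft.
Depth below ground = 2236.4 − 2177.85 = 58.6 ft.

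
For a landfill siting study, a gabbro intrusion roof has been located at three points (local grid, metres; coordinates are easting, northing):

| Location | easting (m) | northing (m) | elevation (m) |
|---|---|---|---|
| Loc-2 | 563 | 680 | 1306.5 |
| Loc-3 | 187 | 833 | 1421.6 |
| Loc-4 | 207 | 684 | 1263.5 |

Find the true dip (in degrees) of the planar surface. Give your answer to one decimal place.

Let the plane be z = a·easting + b·northing + c.
Loc-3−Loc-2: −376a + 153b = 115.1;  Loc-4−Loc-2: −356a + 4b = −43.
Solving gives a = 0.13291, b = 1.07891.
Gradient magnitude |∇z| = √(a² + b²) = √(0.01766 + 1.16406) = 1.08707.
True dip = arctan(1.08707) = 47.4°, dipping toward S (azimuth ≈ 187°).

47.4°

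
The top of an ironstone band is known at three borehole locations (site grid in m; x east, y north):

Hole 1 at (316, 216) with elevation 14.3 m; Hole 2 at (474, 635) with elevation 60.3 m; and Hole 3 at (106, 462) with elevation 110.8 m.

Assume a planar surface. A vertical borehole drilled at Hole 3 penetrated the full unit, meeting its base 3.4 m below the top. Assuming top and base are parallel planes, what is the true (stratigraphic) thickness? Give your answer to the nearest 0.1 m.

3.3 m

Let the plane be z = a·x + b·y + c.
Hole 2−Hole 1: 158a + 419b = 46;  Hole 3−Hole 1: −210a + 246b = 96.5.
Solving gives a = −0.22953, b = 0.19634.
|∇z| = √(a²+b²) = 0.30205, so dip δ = arctan(0.30205) = 16.81°.
True thickness = vertical thickness × cos δ = 3.4 × cos 16.81° = 3.3 m.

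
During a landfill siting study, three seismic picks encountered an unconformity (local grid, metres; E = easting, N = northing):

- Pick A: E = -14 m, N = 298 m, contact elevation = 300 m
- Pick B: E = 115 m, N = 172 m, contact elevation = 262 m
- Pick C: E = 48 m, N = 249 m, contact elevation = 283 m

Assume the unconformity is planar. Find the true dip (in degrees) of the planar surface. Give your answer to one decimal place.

Two edge vectors: Pick A→Pick B = (129, -126, -38), Pick A→Pick C = (62, -49, -17).
Normal n = (Pick A→Pick B) × (Pick A→Pick C) = (280, -163, 1491).
So ∂z/∂E = −n_x/n_z = −0.18779 and ∂z/∂N = −n_y/n_z = 0.10932.
Gradient magnitude |∇z| = √(a² + b²) = √(0.03527 + 0.01195) = 0.21730.
True dip = arctan(0.21730) = 12.3°, dipping toward ESE (azimuth ≈ 120°).

12.3°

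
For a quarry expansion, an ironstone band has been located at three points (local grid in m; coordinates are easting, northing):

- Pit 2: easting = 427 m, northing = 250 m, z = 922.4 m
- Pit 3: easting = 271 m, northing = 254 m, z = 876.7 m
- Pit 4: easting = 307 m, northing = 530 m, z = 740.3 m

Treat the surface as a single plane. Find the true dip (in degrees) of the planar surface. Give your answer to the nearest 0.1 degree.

Let the plane be z = a·easting + b·northing + c.
Pit 3−Pit 2: −156a + 4b = −45.7;  Pit 4−Pit 2: −120a + 280b = −182.1.
Solving gives a = 0.27934, b = −0.53064.
Gradient magnitude |∇z| = √(a² + b²) = √(0.07803 + 0.28158) = 0.59967.
True dip = arctan(0.59967) = 31.0°, dipping toward NNW (azimuth ≈ 332°).

31.0°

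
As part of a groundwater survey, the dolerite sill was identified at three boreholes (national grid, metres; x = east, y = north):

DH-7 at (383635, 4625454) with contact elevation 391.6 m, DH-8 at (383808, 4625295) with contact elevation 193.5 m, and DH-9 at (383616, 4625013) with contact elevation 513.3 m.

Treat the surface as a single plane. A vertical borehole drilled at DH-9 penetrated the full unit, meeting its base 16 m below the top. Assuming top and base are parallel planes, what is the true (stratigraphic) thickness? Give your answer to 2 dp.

9.46 m

Two edge vectors: DH-7→DH-8 = (173, -159, -198.1), DH-7→DH-9 = (-19, -441, 121.7).
Normal n = (DH-7→DH-8) × (DH-7→DH-9) = (-106712.4, -17290.2, -79314).
So ∂z/∂x = −n_x/n_z = −1.34544 and ∂z/∂y = −n_y/n_z = −0.21800.
|∇z| = √(a²+b²) = 1.36299, so dip δ = arctan(1.36299) = 53.73°.
True thickness = vertical thickness × cos δ = 16 × cos 53.73° = 9.46 m.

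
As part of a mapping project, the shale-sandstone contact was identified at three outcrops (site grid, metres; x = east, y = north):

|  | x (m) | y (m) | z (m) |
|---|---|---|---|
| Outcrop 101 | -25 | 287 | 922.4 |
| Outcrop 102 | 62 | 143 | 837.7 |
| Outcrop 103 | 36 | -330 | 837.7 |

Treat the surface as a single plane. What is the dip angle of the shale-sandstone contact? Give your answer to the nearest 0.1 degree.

Two edge vectors: Outcrop 101→Outcrop 102 = (87, -144, -84.7), Outcrop 101→Outcrop 103 = (61, -617, -84.7).
Normal n = (Outcrop 101→Outcrop 102) × (Outcrop 101→Outcrop 103) = (-40063.1, 2202.2, -44895).
So ∂z/∂x = −n_x/n_z = −0.89237 and ∂z/∂y = −n_y/n_z = 0.04905.
Gradient magnitude |∇z| = √(a² + b²) = √(0.79633 + 0.00241) = 0.89372.
True dip = arctan(0.89372) = 41.8°, dipping toward E (azimuth ≈ 093°).

41.8°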